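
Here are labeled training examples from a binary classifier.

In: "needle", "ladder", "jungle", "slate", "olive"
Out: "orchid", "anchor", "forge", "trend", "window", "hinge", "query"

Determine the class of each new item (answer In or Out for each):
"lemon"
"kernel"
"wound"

In, In, Out

The simplest hypothesis consistent with all the labels is: contains 'l'.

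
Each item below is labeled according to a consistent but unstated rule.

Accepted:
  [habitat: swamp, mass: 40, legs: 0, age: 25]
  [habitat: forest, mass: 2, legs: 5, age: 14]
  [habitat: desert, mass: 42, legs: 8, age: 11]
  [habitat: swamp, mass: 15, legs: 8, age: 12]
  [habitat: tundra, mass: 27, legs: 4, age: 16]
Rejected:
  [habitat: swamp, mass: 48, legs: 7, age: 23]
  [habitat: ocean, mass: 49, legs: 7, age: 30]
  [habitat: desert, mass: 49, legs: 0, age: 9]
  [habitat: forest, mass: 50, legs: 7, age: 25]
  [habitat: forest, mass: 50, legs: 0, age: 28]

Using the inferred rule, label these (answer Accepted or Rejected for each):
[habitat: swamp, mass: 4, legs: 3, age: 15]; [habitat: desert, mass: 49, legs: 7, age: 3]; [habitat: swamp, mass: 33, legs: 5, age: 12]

Accepted, Rejected, Accepted

The classifier is using: mass ≤ 42.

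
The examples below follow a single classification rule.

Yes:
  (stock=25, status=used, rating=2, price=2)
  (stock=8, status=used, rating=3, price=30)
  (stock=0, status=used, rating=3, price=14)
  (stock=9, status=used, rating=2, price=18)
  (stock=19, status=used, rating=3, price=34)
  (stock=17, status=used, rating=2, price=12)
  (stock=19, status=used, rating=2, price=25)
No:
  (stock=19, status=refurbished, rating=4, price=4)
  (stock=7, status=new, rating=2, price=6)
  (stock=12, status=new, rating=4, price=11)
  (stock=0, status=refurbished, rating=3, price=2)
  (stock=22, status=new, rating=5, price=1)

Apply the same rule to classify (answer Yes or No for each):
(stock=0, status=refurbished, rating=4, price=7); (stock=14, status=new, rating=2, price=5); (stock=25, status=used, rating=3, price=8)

No, No, Yes

The pattern is that an item is 'Yes' exactly when: status is used.
(stock=0, status=refurbished, rating=4, price=7): status is refurbished, fails the rule → No. (stock=14, status=new, rating=2, price=5): status is new, fails the rule → No. (stock=25, status=used, rating=3, price=8): status is used, satisfies this → Yes.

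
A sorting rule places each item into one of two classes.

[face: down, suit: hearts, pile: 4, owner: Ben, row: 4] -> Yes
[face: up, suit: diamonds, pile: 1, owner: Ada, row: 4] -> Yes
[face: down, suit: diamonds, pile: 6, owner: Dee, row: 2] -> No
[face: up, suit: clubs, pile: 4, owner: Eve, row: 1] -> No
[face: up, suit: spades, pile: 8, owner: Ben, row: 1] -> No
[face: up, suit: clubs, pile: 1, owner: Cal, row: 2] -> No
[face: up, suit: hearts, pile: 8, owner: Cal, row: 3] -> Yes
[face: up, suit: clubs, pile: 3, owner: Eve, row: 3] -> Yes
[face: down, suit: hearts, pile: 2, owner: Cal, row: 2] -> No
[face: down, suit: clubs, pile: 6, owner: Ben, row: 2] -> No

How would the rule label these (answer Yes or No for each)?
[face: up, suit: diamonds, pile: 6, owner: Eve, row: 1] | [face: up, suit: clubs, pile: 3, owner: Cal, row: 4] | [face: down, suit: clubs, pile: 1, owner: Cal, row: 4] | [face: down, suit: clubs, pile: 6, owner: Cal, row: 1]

No, Yes, Yes, No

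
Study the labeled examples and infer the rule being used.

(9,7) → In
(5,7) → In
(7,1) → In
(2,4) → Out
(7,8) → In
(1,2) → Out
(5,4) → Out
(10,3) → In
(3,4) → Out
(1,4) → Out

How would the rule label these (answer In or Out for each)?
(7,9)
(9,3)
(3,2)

In, In, Out

The common property of the 'In' items is: max ≥ 7. No 'Out' item has it.
(7,9) — max 9, hence In. (9,3) — max 9, hence In. (3,2) — max 3, hence Out.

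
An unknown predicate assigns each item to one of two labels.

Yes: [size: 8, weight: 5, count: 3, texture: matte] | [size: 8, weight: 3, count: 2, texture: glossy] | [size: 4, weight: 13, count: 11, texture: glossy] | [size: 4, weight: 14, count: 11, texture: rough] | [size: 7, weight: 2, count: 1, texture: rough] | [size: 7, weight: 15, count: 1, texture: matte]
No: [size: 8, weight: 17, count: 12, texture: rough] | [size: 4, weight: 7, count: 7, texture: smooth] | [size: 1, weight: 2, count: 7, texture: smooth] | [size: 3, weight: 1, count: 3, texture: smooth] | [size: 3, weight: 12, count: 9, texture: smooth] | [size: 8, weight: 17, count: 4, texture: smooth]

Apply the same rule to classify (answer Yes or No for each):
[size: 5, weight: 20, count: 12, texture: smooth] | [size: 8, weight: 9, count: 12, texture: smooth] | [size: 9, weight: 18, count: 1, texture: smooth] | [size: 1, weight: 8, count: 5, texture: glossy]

No, No, No, Yes

A rule that fits every label: texture is not smooth AND count ≤ 11 — true of each 'Yes' example, false of each 'No' one.
[size: 5, weight: 20, count: 12, texture: smooth]: No (texture is smooth, count = 12).
[size: 8, weight: 9, count: 12, texture: smooth]: No (texture is smooth, count = 12).
[size: 9, weight: 18, count: 1, texture: smooth]: No (texture is smooth, count = 1).
[size: 1, weight: 8, count: 5, texture: glossy]: Yes (texture is glossy, count = 5).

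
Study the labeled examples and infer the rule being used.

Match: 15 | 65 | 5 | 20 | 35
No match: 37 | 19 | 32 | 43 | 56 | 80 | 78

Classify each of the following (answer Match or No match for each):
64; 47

'Match' ⟺ multiple of 5 AND at most 65.
64 — 64 = 5·12 + 4, 64 ≤ 65, hence No match.
47 — 47 = 5·9 + 2, 47 ≤ 65, hence No match.

No match, No match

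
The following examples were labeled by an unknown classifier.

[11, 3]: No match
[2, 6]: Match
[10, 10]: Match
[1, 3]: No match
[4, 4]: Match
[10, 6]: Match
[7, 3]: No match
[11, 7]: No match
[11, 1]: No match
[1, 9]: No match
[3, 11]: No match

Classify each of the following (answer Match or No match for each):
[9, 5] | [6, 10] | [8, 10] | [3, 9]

No match, Match, Match, No match

The simplest hypothesis consistent with all the labels is: first is even.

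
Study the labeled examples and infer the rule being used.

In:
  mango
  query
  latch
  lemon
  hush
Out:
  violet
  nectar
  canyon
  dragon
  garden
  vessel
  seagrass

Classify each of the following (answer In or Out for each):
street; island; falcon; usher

The distinguishing property — length ≤ 5 — holds for all the 'In' cases and none of the 'Out' cases.
Out: street, since length 6. Out: island, since length 6. Out: falcon, since length 6. In: usher, since length 5.

Out, Out, Out, In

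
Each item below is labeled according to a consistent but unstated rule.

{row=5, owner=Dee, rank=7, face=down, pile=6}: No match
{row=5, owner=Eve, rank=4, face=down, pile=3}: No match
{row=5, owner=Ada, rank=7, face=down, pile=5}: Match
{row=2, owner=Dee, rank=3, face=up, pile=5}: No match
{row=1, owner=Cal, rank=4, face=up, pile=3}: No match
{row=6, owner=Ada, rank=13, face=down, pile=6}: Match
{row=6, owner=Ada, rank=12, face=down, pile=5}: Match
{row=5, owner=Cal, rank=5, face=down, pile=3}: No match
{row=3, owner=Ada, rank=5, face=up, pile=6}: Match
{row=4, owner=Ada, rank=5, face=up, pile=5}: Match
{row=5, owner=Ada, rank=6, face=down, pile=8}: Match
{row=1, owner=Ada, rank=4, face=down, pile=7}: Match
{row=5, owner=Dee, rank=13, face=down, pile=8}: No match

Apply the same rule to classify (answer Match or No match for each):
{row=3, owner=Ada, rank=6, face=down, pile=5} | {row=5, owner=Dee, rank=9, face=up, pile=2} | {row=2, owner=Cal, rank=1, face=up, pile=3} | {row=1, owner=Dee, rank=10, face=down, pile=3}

Match, No match, No match, No match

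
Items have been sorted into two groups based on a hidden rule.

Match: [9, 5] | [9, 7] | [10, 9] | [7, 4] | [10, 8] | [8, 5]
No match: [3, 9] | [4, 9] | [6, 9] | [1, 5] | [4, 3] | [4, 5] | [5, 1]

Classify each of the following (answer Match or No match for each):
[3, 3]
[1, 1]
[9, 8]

No match, No match, Match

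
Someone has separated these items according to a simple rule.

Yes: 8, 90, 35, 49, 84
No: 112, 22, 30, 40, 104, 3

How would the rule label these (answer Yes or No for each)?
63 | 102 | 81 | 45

One predicate separates the groups cleanly: digit sum ≥ 6.
63: Yes (digit sum 6+3 = 9). 102: No (digit sum 1+0+2 = 3). 81: Yes (digit sum 8+1 = 9). 45: Yes (digit sum 4+5 = 9).

Yes, No, Yes, Yes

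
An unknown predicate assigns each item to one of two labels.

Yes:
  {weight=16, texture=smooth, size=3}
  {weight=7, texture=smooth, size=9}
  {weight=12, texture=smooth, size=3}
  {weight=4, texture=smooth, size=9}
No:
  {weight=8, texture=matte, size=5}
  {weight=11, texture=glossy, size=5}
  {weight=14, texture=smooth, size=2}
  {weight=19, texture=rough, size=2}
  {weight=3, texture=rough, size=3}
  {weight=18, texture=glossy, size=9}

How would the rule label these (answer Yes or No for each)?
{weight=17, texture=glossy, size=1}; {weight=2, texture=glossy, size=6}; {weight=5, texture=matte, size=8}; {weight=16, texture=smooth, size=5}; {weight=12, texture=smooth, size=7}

The simplest hypothesis consistent with all the labels is: texture is smooth AND size ≥ 3.
{weight=17, texture=glossy, size=1}: texture is glossy, size = 1, doesn't qualify → No. {weight=2, texture=glossy, size=6}: texture is glossy, size = 6, doesn't qualify → No. {weight=5, texture=matte, size=8}: texture is matte, size = 8, doesn't qualify → No. {weight=16, texture=smooth, size=5}: texture is smooth, size = 5, meets the rule → Yes. {weight=12, texture=smooth, size=7}: texture is smooth, size = 7, meets the rule → Yes.

No, No, No, Yes, Yes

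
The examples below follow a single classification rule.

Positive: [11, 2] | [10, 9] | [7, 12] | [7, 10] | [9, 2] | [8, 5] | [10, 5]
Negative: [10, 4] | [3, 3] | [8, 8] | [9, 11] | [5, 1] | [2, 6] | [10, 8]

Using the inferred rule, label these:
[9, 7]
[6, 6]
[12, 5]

'Positive' ⟺ sum is odd.
Negative: [9, 7], since 9+7 = 16.
Negative: [6, 6], since 6+6 = 12.
Positive: [12, 5], since 12+5 = 17.

Negative, Negative, Positive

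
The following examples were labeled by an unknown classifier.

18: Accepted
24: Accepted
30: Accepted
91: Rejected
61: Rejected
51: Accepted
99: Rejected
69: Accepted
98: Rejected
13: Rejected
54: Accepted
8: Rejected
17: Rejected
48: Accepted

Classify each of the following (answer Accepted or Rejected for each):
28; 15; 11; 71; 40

The classifier is using: multiple of 3 AND at most 69.
28 — 28 = 3·9 + 1, 28 ≤ 69, hence Rejected. 15 — 15 = 3·5, 15 ≤ 69, hence Accepted. 11 — 11 = 3·3 + 2, 11 ≤ 69, hence Rejected. 71 — 71 = 3·23 + 2, 71 > 69, hence Rejected. 40 — 40 = 3·13 + 1, 40 ≤ 69, hence Rejected.

Rejected, Accepted, Rejected, Rejected, Rejected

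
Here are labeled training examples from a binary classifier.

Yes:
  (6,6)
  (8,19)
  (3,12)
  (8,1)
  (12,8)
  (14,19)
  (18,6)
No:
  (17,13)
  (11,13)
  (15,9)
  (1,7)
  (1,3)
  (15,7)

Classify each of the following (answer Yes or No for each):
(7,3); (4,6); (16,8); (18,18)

No, Yes, Yes, Yes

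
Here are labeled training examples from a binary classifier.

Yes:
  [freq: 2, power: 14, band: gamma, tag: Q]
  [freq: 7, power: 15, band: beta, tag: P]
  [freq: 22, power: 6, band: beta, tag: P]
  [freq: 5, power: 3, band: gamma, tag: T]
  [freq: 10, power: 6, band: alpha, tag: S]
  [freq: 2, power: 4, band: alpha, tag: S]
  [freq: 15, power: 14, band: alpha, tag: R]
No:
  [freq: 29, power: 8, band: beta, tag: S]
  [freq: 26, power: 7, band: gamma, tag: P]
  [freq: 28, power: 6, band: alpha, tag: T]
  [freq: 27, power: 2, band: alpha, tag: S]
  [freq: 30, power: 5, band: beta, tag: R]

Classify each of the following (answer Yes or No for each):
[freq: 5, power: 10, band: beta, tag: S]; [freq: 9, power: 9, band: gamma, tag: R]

Yes, Yes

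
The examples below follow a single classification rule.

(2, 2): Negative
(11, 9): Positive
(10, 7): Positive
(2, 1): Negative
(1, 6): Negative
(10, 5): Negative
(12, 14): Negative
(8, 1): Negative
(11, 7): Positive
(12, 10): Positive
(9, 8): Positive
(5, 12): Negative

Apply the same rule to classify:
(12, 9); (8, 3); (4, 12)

Positive, Negative, Negative

The classifier is using: first > second AND sum ≥ 17.
(12, 9): Positive (12 > 9, 12+9 = 21). (8, 3): Negative (8 > 3, 8+3 = 11). (4, 12): Negative (4 < 12, 4+12 = 16).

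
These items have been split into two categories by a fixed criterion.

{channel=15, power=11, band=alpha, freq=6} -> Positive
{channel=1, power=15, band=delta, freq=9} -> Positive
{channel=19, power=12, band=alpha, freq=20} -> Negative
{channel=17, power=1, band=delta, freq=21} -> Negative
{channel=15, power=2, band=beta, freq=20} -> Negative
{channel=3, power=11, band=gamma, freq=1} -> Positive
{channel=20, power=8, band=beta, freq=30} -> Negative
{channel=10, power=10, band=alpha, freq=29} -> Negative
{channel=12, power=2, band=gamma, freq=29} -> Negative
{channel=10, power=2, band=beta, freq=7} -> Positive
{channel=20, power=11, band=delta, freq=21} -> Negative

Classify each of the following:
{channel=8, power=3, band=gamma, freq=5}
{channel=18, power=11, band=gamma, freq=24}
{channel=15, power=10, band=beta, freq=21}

Positive, Negative, Negative

'Positive' ⟺ freq ≤ 9.
{channel=8, power=3, band=gamma, freq=5}: freq = 5 — meets the rule, so Positive. {channel=18, power=11, band=gamma, freq=24}: freq = 24 — does not satisfy this, so Negative. {channel=15, power=10, band=beta, freq=21}: freq = 21 — does not satisfy this, so Negative.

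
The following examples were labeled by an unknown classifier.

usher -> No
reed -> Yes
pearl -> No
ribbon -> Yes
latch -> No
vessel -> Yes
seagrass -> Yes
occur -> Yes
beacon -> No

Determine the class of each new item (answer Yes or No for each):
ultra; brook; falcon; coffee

No, Yes, No, Yes

The distinguishing property — has a double letter — holds for all the 'Yes' cases and none of the 'No' cases.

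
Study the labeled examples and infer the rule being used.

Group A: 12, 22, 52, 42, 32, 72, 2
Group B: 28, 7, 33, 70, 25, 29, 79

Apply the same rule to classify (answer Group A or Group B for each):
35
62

The rule appears to be: ends in digit 2.
35: Group B (last digit 5). 62: Group A (last digit 2).

Group B, Group A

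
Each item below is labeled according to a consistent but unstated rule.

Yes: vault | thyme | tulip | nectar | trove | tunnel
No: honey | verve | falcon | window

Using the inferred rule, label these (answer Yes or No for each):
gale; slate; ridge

A rule that fits every label: contains 't' — true of each 'Yes' example, false of each 'No' one.

No, Yes, No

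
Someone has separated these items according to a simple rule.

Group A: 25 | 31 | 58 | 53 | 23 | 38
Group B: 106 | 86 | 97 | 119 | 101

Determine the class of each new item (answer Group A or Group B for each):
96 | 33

Every 'Group A' example satisfies: at most 58. None of the 'Group B' examples do.
96: 96 > 58 — does not pass, so Group B. 33: 33 ≤ 58 — meets the rule, so Group A.

Group B, Group A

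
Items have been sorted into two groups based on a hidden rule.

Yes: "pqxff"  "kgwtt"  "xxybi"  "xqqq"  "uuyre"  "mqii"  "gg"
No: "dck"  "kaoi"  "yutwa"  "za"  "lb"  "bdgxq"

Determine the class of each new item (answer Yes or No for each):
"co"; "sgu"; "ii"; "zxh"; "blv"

Rule: has a double letter. This holds for each 'Yes' example and fails for each 'No' one.
"co": no doubled letter — fails this test, so No.
"sgu": no doubled letter — fails this test, so No.
"ii": 'ii' doubled — matches, so Yes.
"zxh": no doubled letter — fails this test, so No.
"blv": no doubled letter — fails this test, so No.

No, No, Yes, No, No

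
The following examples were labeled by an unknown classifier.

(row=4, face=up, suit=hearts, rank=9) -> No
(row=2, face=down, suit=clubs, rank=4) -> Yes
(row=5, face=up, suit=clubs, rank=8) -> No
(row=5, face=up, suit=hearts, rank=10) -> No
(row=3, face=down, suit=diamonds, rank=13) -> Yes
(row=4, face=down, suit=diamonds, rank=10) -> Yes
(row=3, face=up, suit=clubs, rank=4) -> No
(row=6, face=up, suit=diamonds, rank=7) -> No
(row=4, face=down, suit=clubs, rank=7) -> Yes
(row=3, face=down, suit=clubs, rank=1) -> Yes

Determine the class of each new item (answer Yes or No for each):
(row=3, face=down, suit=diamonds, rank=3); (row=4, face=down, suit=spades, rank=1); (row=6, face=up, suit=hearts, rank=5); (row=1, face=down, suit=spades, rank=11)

The classifier is using: face is down.
(row=3, face=down, suit=diamonds, rank=3): Yes (face is down).
(row=4, face=down, suit=spades, rank=1): Yes (face is down).
(row=6, face=up, suit=hearts, rank=5): No (face is up).
(row=1, face=down, suit=spades, rank=11): Yes (face is down).

Yes, Yes, No, Yes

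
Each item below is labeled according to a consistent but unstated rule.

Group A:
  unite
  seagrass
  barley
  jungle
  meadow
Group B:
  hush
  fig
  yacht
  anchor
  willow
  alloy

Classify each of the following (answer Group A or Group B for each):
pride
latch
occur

Looking at the examples, the only property every 'Group A' case has and every 'Group B' case lacks is: contains 'e'.
Group A: pride, since has 'e'.
Group B: latch, since no 'e'.
Group B: occur, since no 'e'.

Group A, Group B, Group B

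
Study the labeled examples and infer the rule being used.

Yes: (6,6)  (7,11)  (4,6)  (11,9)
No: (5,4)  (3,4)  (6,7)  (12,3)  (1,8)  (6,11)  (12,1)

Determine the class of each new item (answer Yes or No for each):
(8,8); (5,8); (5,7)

Yes, No, Yes

The simplest hypothesis consistent with all the labels is: sum is even.
(8,8): Yes (8+8 = 16).
(5,8): No (5+8 = 13).
(5,7): Yes (5+7 = 12).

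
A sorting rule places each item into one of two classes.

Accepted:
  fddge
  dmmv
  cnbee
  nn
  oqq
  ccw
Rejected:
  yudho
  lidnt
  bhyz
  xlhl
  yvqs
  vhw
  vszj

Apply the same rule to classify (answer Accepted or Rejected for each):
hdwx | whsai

All 'Accepted' examples share one property — has a double letter — and every 'Rejected' example lacks it.
hdwx → no doubled letter → Rejected.
whsai → no doubled letter → Rejected.

Rejected, Rejected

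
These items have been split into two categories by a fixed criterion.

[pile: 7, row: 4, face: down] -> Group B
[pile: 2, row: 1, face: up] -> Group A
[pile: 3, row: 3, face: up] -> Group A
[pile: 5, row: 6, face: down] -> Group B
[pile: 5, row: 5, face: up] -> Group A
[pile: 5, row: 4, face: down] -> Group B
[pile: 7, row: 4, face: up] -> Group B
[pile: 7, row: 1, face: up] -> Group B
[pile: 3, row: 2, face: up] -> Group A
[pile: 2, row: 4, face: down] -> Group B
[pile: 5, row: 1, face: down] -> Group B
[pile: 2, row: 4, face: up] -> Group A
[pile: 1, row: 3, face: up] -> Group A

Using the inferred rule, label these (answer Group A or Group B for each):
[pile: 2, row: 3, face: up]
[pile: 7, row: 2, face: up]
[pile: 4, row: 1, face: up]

Rule: face is up AND pile ≤ 5. This holds for each 'Group A' example and fails for each 'Group B' one.

Group A, Group B, Group A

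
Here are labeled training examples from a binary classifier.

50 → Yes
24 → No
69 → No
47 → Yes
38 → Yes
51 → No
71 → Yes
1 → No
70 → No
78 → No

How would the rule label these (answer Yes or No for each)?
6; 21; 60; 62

No, No, No, Yes

Rule: ≡ 2 (mod 3). This holds for each 'Yes' example and fails for each 'No' one.
6 → 6 mod 3 = 0 → No.
21 → 21 mod 3 = 0 → No.
60 → 60 mod 3 = 0 → No.
62 → 62 mod 3 = 2 → Yes.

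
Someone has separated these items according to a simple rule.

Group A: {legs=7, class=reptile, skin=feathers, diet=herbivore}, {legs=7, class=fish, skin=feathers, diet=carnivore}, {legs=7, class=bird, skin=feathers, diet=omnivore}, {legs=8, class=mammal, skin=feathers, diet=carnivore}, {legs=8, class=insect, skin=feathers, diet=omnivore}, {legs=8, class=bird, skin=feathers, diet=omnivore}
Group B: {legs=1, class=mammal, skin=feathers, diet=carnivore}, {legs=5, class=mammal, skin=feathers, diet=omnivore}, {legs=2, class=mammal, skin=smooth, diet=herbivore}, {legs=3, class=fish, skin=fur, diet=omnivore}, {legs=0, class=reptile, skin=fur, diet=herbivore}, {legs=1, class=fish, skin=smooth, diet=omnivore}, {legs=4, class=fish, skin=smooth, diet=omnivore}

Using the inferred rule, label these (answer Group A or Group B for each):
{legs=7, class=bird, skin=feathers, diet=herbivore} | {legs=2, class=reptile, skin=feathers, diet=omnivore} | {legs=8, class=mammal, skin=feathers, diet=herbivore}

Group A, Group B, Group A

The rule appears to be: legs ≥ 7.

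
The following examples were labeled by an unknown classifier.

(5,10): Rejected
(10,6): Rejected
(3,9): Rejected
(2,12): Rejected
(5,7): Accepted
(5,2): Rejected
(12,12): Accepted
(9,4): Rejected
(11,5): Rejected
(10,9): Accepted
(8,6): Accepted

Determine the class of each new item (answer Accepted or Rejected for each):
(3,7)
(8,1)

The common property of the 'Accepted' items is: |first − second| ≤ 2. No 'Rejected' item has it.
(3,7) — |3−7| = 4, hence Rejected.
(8,1) — |8−1| = 7, hence Rejected.

Rejected, Rejected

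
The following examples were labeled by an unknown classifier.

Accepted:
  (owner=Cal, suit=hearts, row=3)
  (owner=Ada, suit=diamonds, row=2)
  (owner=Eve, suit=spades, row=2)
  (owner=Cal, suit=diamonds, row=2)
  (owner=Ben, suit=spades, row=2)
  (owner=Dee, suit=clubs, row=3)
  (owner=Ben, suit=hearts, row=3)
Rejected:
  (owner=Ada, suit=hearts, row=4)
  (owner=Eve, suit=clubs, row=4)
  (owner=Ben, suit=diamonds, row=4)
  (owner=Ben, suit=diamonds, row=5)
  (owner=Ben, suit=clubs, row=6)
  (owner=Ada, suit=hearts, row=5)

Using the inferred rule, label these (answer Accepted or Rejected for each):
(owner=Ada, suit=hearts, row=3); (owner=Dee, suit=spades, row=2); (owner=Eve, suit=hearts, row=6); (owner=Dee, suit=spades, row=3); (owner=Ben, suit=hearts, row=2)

All 'Accepted' examples share one property — row ≤ 3 — and every 'Rejected' example lacks it.

Accepted, Accepted, Rejected, Accepted, Accepted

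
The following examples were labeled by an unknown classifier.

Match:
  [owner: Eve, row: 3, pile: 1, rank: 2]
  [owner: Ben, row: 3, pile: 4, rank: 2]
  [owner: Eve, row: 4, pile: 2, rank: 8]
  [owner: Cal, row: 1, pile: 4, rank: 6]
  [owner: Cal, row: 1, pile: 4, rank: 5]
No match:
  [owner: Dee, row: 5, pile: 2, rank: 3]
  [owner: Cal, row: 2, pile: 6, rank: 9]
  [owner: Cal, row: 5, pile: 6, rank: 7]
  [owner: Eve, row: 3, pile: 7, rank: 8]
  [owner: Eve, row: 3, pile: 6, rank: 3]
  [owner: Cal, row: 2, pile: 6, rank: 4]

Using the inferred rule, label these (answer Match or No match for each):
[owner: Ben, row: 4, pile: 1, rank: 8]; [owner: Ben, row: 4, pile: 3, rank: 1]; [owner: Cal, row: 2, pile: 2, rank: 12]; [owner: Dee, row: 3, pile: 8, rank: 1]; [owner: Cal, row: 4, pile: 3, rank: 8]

The distinguishing property — row ≤ 4 AND pile ≤ 4 — holds for all the 'Match' cases and none of the 'No match' cases.
[owner: Ben, row: 4, pile: 1, rank: 8] — row = 4, pile = 1, hence Match. [owner: Ben, row: 4, pile: 3, rank: 1] — row = 4, pile = 3, hence Match. [owner: Cal, row: 2, pile: 2, rank: 12] — row = 2, pile = 2, hence Match. [owner: Dee, row: 3, pile: 8, rank: 1] — row = 3, pile = 8, hence No match. [owner: Cal, row: 4, pile: 3, rank: 8] — row = 4, pile = 3, hence Match.

Match, Match, Match, No match, Match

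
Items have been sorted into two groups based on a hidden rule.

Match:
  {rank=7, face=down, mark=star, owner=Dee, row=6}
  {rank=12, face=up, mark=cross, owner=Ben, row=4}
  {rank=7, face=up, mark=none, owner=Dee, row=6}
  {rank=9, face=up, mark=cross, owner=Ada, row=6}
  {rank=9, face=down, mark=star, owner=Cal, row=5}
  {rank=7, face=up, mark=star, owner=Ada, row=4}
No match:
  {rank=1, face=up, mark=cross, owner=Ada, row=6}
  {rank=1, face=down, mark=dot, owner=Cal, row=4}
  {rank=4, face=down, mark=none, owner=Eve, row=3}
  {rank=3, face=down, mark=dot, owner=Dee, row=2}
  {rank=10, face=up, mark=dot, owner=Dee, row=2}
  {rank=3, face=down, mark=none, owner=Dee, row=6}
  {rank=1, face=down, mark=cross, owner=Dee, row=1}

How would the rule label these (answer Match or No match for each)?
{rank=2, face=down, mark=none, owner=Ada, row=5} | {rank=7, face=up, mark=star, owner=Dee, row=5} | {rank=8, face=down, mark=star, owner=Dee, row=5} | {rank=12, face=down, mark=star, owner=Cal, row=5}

The pattern is that an item is 'Match' exactly when: rank ≥ 4 AND row ≥ 4.
No match: {rank=2, face=down, mark=none, owner=Ada, row=5}, since rank = 2, row = 5.
Match: {rank=7, face=up, mark=star, owner=Dee, row=5}, since rank = 7, row = 5.
Match: {rank=8, face=down, mark=star, owner=Dee, row=5}, since rank = 8, row = 5.
Match: {rank=12, face=down, mark=star, owner=Cal, row=5}, since rank = 12, row = 5.

No match, Match, Match, Match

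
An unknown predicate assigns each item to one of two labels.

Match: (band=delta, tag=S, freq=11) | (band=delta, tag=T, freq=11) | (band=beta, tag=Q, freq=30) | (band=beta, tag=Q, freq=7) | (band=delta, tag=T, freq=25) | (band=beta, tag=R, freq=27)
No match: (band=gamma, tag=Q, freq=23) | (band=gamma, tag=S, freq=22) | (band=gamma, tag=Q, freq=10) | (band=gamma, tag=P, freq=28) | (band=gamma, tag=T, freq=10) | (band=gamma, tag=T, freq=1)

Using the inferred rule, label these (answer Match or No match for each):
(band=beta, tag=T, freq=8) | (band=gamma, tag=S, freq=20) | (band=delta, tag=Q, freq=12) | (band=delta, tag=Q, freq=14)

Match, No match, Match, Match

The classifier is using: band is not gamma.
(band=beta, tag=T, freq=8): Match (band is beta).
(band=gamma, tag=S, freq=20): No match (band is gamma).
(band=delta, tag=Q, freq=12): Match (band is delta).
(band=delta, tag=Q, freq=14): Match (band is delta).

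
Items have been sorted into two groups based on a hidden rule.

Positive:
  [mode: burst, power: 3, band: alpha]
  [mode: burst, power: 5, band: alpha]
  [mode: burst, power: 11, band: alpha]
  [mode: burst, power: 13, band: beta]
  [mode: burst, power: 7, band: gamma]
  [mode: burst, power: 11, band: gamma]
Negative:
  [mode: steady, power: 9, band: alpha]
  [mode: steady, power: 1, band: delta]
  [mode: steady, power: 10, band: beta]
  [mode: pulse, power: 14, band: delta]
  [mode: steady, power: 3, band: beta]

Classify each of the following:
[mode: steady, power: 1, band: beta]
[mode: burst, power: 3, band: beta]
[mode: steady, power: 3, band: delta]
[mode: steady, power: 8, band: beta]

The rule appears to be: mode is burst.

Negative, Positive, Negative, Negative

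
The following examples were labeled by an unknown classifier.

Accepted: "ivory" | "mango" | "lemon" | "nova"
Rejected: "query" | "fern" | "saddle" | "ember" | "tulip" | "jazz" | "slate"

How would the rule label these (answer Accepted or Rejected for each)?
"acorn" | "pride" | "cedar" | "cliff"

Comparing the two groups points to one rule — contains 'o'.
Accepted: "acorn", since has 'o'. Rejected: "pride", since no 'o'. Rejected: "cedar", since no 'o'. Rejected: "cliff", since no 'o'.

Accepted, Rejected, Rejected, Rejected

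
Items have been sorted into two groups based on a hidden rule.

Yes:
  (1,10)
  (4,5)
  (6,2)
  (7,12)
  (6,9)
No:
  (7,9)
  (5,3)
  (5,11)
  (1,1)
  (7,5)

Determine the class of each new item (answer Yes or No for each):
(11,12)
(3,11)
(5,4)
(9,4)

Yes, No, Yes, Yes

The simplest hypothesis consistent with all the labels is: product is even.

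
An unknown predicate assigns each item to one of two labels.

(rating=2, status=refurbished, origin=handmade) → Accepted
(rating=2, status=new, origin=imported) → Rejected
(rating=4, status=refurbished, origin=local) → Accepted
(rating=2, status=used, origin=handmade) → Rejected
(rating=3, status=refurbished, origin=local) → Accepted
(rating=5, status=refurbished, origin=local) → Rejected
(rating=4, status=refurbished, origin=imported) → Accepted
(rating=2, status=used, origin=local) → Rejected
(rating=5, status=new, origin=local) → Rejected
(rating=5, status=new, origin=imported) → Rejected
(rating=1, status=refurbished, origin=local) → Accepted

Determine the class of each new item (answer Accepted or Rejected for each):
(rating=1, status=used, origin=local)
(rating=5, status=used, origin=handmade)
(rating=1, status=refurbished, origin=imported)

Rejected, Rejected, Accepted

The common property of the 'Accepted' items is: status is refurbished AND rating ≤ 4. No 'Rejected' item has it.
Rejected: (rating=1, status=used, origin=local), since status is used, rating = 1. Rejected: (rating=5, status=used, origin=handmade), since status is used, rating = 5. Accepted: (rating=1, status=refurbished, origin=imported), since status is refurbished, rating = 1.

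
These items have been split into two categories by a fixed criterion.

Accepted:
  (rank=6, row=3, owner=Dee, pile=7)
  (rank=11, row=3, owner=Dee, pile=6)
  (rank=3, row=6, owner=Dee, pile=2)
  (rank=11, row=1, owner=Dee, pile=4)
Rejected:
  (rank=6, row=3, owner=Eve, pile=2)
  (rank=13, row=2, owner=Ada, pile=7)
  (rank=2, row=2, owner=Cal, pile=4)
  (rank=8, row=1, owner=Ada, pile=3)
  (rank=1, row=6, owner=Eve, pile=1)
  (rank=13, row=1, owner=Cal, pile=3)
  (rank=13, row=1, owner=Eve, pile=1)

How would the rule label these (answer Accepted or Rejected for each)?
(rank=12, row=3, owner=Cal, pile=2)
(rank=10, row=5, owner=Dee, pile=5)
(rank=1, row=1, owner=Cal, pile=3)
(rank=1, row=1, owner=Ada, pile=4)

Rejected, Accepted, Rejected, Rejected

The classifier is using: owner is Dee.
(rank=12, row=3, owner=Cal, pile=2): Rejected (owner is Cal).
(rank=10, row=5, owner=Dee, pile=5): Accepted (owner is Dee).
(rank=1, row=1, owner=Cal, pile=3): Rejected (owner is Cal).
(rank=1, row=1, owner=Ada, pile=4): Rejected (owner is Ada).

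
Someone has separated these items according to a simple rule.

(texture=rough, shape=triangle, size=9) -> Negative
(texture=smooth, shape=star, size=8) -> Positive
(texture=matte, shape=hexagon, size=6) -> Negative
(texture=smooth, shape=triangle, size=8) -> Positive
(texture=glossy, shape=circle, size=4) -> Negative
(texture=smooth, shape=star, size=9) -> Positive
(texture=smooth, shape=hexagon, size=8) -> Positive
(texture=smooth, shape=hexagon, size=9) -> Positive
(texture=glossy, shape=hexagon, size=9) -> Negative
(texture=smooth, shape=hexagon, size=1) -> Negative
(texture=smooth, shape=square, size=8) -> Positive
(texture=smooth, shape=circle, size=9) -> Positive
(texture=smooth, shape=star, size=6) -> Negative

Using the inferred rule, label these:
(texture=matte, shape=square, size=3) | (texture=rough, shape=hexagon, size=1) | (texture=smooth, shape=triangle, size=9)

Rule: texture is smooth AND size ≥ 8. This holds for each 'Positive' example and fails for each 'Negative' one.
(texture=matte, shape=square, size=3): texture is matte, size = 3, fails the rule → Negative.
(texture=rough, shape=hexagon, size=1): texture is rough, size = 1, fails the rule → Negative.
(texture=smooth, shape=triangle, size=9): texture is smooth, size = 9, fits → Positive.

Negative, Negative, Positive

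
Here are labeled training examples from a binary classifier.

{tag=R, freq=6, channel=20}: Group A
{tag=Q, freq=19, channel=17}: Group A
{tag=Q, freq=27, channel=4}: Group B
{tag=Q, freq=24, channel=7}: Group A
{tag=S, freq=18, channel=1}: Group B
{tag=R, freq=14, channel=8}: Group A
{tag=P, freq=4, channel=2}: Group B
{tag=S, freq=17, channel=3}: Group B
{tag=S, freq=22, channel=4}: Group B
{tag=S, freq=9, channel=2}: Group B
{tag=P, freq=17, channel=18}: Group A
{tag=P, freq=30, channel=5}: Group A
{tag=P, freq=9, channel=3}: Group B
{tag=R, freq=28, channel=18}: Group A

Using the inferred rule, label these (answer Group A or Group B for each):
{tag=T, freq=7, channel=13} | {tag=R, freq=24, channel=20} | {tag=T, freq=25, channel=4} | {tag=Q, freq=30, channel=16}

Group A, Group A, Group B, Group A

Rule: channel ≥ 5. This holds for each 'Group A' example and fails for each 'Group B' one.
{tag=T, freq=7, channel=13}: channel = 13, satisfies this → Group A.
{tag=R, freq=24, channel=20}: channel = 20, satisfies this → Group A.
{tag=T, freq=25, channel=4}: channel = 4, does not fit → Group B.
{tag=Q, freq=30, channel=16}: channel = 16, satisfies this → Group A.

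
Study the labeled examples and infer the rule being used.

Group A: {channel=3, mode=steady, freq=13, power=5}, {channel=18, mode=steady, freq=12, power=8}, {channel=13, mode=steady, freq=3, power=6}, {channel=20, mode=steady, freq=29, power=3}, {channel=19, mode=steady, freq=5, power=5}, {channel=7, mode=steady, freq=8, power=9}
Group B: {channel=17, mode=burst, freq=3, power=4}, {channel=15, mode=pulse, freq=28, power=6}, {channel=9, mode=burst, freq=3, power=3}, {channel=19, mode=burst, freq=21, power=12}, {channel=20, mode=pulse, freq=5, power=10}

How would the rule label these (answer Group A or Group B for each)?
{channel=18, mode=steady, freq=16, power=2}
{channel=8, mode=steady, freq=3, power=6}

Group A, Group A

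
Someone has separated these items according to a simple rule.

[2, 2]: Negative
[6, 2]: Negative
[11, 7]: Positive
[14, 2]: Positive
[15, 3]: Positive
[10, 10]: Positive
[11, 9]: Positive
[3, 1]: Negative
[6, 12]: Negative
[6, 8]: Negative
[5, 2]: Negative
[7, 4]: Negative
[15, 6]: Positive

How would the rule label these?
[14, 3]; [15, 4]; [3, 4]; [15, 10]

The pattern is that an item is 'Positive' exactly when: first ≥ 8.
[14, 3]: Positive (first 14).
[15, 4]: Positive (first 15).
[3, 4]: Negative (first 3).
[15, 10]: Positive (first 15).

Positive, Positive, Negative, Positive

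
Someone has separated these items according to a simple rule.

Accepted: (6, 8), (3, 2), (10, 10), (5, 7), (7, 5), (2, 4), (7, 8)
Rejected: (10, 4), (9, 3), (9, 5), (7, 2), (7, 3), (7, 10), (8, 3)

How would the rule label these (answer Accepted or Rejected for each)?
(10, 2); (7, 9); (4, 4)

Rejected, Accepted, Accepted

The distinguishing property — |first − second| ≤ 2 — holds for all the 'Accepted' cases and none of the 'Rejected' cases.
(10, 2) — |10−2| = 8, hence Rejected.
(7, 9) — |7−9| = 2, hence Accepted.
(4, 4) — |4−4| = 0, hence Accepted.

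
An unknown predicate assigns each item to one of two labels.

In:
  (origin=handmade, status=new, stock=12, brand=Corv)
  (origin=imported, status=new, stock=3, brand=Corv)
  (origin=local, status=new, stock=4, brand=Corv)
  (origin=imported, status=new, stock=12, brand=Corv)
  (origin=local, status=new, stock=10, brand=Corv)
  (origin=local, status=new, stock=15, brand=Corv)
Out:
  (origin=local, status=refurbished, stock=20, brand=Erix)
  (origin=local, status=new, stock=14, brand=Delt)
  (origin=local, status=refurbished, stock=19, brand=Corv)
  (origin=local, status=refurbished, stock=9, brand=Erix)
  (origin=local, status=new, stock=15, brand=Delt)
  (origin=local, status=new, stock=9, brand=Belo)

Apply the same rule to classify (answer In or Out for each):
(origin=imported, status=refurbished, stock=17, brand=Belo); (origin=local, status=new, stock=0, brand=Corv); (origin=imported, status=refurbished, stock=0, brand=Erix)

The distinguishing property — status is new AND brand is Corv — holds for all the 'In' cases and none of the 'Out' cases.
(origin=imported, status=refurbished, stock=17, brand=Belo): status is refurbished, brand is Belo — fails this test, so Out. (origin=local, status=new, stock=0, brand=Corv): status is new, brand is Corv — qualifies, so In. (origin=imported, status=refurbished, stock=0, brand=Erix): status is refurbished, brand is Erix — fails this test, so Out.

Out, In, Out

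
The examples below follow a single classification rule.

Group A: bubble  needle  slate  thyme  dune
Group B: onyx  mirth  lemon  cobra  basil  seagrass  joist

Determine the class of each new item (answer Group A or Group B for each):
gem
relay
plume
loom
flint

A rule that fits every label: ends with 'e' — true of each 'Group A' example, false of each 'Group B' one.
gem → ends with 'm' → Group B. relay → ends with 'y' → Group B. plume → ends with 'e' → Group A. loom → ends with 'm' → Group B. flint → ends with 't' → Group B.

Group B, Group B, Group A, Group B, Group B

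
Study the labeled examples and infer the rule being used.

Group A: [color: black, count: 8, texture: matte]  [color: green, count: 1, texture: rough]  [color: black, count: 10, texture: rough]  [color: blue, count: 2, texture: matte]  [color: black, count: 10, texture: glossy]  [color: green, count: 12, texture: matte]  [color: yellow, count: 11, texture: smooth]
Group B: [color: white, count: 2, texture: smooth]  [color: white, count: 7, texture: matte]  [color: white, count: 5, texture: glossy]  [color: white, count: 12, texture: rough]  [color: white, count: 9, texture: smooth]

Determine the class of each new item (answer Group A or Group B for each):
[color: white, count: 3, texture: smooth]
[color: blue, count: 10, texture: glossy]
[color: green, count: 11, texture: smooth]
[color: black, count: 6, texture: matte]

Group B, Group A, Group A, Group A

Rule: color is not white. This holds for each 'Group A' example and fails for each 'Group B' one.
[color: white, count: 3, texture: smooth]: color is white, does not fit → Group B. [color: blue, count: 10, texture: glossy]: color is blue, checks out → Group A. [color: green, count: 11, texture: smooth]: color is green, checks out → Group A. [color: black, count: 6, texture: matte]: color is black, checks out → Group A.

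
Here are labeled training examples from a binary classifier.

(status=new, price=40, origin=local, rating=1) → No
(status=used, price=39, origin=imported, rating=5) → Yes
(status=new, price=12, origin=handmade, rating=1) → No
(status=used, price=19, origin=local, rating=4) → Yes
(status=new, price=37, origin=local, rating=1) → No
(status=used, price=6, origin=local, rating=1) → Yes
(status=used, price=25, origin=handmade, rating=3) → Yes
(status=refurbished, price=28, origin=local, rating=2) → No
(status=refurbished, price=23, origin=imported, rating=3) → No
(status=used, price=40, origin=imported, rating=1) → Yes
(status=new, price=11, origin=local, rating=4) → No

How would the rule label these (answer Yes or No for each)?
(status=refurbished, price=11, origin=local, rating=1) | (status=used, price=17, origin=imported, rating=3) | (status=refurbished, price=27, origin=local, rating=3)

No, Yes, No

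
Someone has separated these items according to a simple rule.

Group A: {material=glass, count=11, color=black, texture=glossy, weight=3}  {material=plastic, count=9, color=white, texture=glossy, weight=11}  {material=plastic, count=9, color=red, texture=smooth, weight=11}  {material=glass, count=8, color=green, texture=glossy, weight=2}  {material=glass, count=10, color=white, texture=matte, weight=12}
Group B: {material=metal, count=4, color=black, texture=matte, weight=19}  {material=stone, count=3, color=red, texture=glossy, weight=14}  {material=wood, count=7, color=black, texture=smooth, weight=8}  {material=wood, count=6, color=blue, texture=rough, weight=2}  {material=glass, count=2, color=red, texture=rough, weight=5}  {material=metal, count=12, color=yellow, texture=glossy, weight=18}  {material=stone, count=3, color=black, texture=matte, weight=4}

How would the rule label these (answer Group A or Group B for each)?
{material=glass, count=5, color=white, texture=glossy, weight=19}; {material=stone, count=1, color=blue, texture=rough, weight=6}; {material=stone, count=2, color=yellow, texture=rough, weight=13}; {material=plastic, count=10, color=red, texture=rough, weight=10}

All 'Group A' examples share one property — count ≥ 8 AND count ≤ 11 — and every 'Group B' example lacks it.

Group B, Group B, Group B, Group A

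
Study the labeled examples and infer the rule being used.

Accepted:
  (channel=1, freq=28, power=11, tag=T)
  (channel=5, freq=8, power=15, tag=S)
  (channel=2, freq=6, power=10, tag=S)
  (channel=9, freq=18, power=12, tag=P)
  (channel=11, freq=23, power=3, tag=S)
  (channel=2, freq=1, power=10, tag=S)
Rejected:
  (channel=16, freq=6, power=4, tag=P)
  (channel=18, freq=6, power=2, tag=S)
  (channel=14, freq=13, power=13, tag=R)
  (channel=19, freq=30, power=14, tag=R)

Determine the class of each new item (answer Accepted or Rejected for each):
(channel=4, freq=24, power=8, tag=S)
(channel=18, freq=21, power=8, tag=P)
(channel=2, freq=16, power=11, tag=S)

'Accepted' ⟺ channel ≤ 11.
(channel=4, freq=24, power=8, tag=S) → channel = 4 → Accepted.
(channel=18, freq=21, power=8, tag=P) → channel = 18 → Rejected.
(channel=2, freq=16, power=11, tag=S) → channel = 2 → Accepted.

Accepted, Rejected, Accepted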